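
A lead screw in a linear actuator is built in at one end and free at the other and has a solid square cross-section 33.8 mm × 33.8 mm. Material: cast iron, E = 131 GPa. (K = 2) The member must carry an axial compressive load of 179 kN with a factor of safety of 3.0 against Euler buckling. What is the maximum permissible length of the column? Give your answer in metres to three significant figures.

L_max ≈ 0.256 m

I = a⁴/12 = 33.8⁴/12 = 1.088×10^5 mm⁴
I = 1.088×10^-7 m⁴
Required critical load P_cr = n·P = 3.0 × 179 = 537.0 kN = 5.370×10^5 N
From P_cr = π²EI/(K·L)²:  L = (1/K)·√(π²EI/P_cr) = (1/2)·√(π²×1.31×10^11×1.088×10^-7/5.370×10^5)
L = 0.256 m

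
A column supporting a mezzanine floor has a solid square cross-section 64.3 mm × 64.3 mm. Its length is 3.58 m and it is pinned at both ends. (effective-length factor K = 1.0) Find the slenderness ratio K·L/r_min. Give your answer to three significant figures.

λ ≈ 193

I = a⁴/12 = 64.3⁴/12 = 1.425×10^6 mm⁴
A = 4.134×10^3 mm²;  r_min = √(I/A) = √(1.425×10^6/4.134×10^3) = 18.56 mm
L_e = K·L = 1 × 3.58 m = 3.580 m = 3580.0 mm
λ = L_e / r_min = 3580.0 / 18.56 = 193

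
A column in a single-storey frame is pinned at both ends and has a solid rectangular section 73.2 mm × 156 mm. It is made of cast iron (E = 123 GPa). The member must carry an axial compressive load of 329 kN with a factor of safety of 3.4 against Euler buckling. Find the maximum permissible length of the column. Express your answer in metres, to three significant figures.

Buckling occurs about the weak axis: I_min = h·b³/12 with b = 73.2 mm (the shorter side).
I_min = 156×73.2³/12 = 5.099×10^6 mm⁴
I = 5.099×10^-6 m⁴
Required critical load P_cr = n·P = 3.4 × 329 = 1119 kN = 1.119×10^6 N
From P_cr = π²EI/(K·L)²:  L = (1/K)·√(π²EI/P_cr) = (1/1)·√(π²×1.23×10^11×5.099×10^-6/1.119×10^6)
L = 2.35 m

L_max ≈ 2.35 m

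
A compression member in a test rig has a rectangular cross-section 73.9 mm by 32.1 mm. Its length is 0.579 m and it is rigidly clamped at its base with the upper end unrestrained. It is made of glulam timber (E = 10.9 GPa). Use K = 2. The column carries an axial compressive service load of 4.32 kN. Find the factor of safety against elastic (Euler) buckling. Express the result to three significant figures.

Buckling occurs about the weak axis: I_min = h·b³/12 with b = 32.1 mm (the shorter side).
I_min = 73.9×32.1³/12 = 2.037×10^5 mm⁴
I = 2.037×10^5 mm⁴ = 2.037×10^-7 m⁴
Effective length L_e = K·L = 2 × 0.579 = 1.158 m
P_cr = π²EI / L_e² = π² × 10.9×10⁹ × 2.037×10^-7 / 1.158² = 1.634×10^4 N
Factor of safety n = P_cr / P = 16.341 / 4.32 = 3.78

n ≈ 3.78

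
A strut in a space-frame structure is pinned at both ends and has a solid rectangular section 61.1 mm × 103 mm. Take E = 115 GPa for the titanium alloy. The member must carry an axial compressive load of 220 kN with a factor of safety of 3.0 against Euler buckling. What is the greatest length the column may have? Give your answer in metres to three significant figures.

Buckling occurs about the weak axis: I_min = h·b³/12 with b = 61.1 mm (the shorter side).
I_min = 103×61.1³/12 = 1.958×10^6 mm⁴
I = 1.958×10^-6 m⁴
Required critical load P_cr = n·P = 3.0 × 220 = 660.0 kN = 6.600×10^5 N
From P_cr = π²EI/(K·L)²:  L = (1/K)·√(π²EI/P_cr) = (1/1)·√(π²×1.15×10^11×1.958×10^-6/6.600×10^5)
L = 1.83 m

L_max ≈ 1.83 m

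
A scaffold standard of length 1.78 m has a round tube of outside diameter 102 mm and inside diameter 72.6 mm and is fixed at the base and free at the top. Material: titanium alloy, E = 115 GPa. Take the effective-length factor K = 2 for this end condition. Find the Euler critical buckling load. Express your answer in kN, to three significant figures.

P_cr ≈ 354 kN

d_o = 102 mm, d_i = 72.6 mm
I = π(d_o⁴ − d_i⁴)/64 = π(102⁴ − 72.60⁴)/64 = 3.950×10^6 mm⁴
I = 3.950×10^6 mm⁴ = 3.950×10^-6 m⁴
Effective length L_e = K·L = 2 × 1.78 = 3.560 m
P_cr = π²EI / L_e² = π² × 115×10⁹ × 3.950×10^-6 / 3.560² = 3.537×10^5 N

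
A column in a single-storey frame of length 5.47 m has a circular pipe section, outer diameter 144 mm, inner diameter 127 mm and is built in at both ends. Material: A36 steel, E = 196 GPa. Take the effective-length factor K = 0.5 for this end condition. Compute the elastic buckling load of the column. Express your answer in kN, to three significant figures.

P_cr ≈ 2160 kN

d_o = 144 mm, d_i = 127 mm
I = π(d_o⁴ − d_i⁴)/64 = π(144⁴ − 127.0⁴)/64 = 8.337×10^6 mm⁴
I = 8.337×10^6 mm⁴ = 8.337×10^-6 m⁴
Effective length L_e = K·L = 0.5 × 5.47 = 2.735 m
P_cr = π²EI / L_e² = π² × 196×10⁹ × 8.337×10^-6 / 2.735² = 2.156×10^6 N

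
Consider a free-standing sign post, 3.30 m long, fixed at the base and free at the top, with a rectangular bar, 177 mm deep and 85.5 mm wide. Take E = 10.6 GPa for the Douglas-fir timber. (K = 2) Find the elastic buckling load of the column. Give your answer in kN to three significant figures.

P_cr ≈ 22.1 kN

Buckling occurs about the weak axis: I_min = h·b³/12 with b = 85.5 mm (the shorter side).
I_min = 177×85.5³/12 = 9.219×10^6 mm⁴
I = 9.219×10^6 mm⁴ = 9.219×10^-6 m⁴
Effective length L_e = K·L = 2 × 3.30 = 6.600 m
P_cr = π²EI / L_e² = π² × 10.6×10⁹ × 9.219×10^-6 / 6.600² = 2.214×10^4 N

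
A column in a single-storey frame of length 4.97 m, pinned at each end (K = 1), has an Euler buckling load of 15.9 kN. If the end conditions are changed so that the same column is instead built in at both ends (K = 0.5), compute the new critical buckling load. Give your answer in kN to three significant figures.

P_cr ∝ 1/K², so P_cr,new = P_cr,old × (K_old/K_new)² = 15.9 × (1/0.5)²
= 15.9 × 4.000 = 63.6 kN

P_cr ≈ 63.6 kN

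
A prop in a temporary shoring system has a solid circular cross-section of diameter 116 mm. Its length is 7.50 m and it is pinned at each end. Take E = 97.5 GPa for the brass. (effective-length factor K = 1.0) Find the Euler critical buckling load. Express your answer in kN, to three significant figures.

P_cr ≈ 152 kN

I = πd⁴/64 = π×116⁴/64 = 8.888×10^6 mm⁴
I = 8.888×10^6 mm⁴ = 8.888×10^-6 m⁴
Effective length L_e = K·L = 1 × 7.50 = 7.500 m
P_cr = π²EI / L_e² = π² × 97.5×10⁹ × 8.888×10^-6 / 7.500² = 1.520×10^5 N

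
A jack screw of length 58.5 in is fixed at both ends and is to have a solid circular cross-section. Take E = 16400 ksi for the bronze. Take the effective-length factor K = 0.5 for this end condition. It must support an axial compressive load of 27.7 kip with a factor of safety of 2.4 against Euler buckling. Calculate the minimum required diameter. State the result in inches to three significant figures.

d ≈ 1.64 in

Required P_cr = n·P = 2.4 × 27.7 = 66.48 kip
L_e = K·L = 0.5 × 58.5 = 29.25 in
Required I = P_cr·L_e²/(π²E) = 6.648×10^4 × 29.25² / (π² × 1.64×10^7) = 0.3514 in⁴
Solid circle: I = πd⁴/64  ⇒  d = (64I/π)^(1/4) = (64×0.3514/π)^(1/4) = 1.64 in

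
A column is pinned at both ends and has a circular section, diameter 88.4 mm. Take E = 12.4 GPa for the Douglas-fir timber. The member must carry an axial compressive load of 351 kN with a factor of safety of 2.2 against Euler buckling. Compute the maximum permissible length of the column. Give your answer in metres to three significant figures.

L_max ≈ 0.689 m

I = πd⁴/64 = π×88.4⁴/64 = 2.998×10^6 mm⁴
I = 2.998×10^-6 m⁴
Required critical load P_cr = n·P = 2.2 × 351 = 772.2 kN = 7.722×10^5 N
From P_cr = π²EI/(K·L)²:  L = (1/K)·√(π²EI/P_cr) = (1/1)·√(π²×1.24×10^10×2.998×10^-6/7.722×10^5)
L = 0.689 m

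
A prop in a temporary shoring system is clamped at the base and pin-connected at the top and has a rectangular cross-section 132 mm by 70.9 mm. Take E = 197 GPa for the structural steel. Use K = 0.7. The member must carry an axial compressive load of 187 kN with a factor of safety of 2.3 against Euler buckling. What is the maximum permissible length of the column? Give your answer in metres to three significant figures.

L_max ≈ 6.01 m

Buckling occurs about the weak axis: I_min = h·b³/12 with b = 70.9 mm (the shorter side).
I_min = 132×70.9³/12 = 3.920×10^6 mm⁴
I = 3.920×10^-6 m⁴
Required critical load P_cr = n·P = 2.3 × 187 = 430.1 kN = 4.301×10^5 N
From P_cr = π²EI/(K·L)²:  L = (1/K)·√(π²EI/P_cr) = (1/0.7)·√(π²×1.97×10^11×3.920×10^-6/4.301×10^5)
L = 6.01 m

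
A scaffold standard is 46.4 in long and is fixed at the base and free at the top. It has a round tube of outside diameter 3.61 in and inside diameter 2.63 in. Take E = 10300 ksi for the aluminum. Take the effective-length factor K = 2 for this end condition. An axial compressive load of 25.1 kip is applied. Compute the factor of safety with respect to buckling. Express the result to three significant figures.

d_o = 3.61 in, d_i = 2.63 in
I = π(d_o⁴ − d_i⁴)/64 = π(3.61⁴ − 2.630⁴)/64 = 5.988 in⁴
Effective length L_e = K·L = 2 × 46.4 = 92.80 in
P_cr = π²EI / L_e² = π² × 10300×10³ × 5.988 / 92.80² = 7.069×10^4 lb
Factor of safety n = P_cr / P = 70.688 / 25.1 = 2.82

n ≈ 2.82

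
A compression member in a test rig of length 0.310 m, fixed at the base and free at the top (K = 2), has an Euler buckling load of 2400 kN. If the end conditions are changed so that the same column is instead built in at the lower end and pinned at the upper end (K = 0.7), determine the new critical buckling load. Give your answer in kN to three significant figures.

P_cr ∝ 1/K², so P_cr,new = P_cr,old × (K_old/K_new)² = 2400 × (2/0.7)²
= 2400 × 8.163 = 19600 kN

P_cr ≈ 19600 kN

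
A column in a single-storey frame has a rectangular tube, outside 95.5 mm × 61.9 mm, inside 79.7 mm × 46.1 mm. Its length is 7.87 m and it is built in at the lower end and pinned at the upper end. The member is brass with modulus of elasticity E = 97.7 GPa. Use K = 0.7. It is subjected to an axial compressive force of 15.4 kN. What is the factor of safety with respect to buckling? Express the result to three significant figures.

n ≈ 2.55

Weak-axis I_min = (h_o·b_o³ − h_i·b_i³)/12 with b_o = 61.9, b_i = 46.10 mm (shorter outer/inner sides).
I_min = (95.5×61.9³ − 79.70×46.10³)/12 = 1.237×10^6 mm⁴
I = 1.237×10^6 mm⁴ = 1.237×10^-6 m⁴
Effective length L_e = K·L = 0.7 × 7.87 = 5.509 m
P_cr = π²EI / L_e² = π² × 97.7×10⁹ × 1.237×10^-6 / 5.509² = 3.930×10^4 N
Factor of safety n = P_cr / P = 39.297 / 15.4 = 2.55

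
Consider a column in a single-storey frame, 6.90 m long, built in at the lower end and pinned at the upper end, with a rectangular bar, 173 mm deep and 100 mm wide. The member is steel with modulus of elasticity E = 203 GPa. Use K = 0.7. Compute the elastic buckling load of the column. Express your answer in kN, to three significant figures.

P_cr ≈ 1240 kN

Buckling occurs about the weak axis: I_min = h·b³/12 with b = 100 mm (the shorter side).
I_min = 173×100³/12 = 1.442×10^7 mm⁴
I = 1.442×10^7 mm⁴ = 1.442×10^-5 m⁴
Effective length L_e = K·L = 0.7 × 6.90 = 4.830 m
P_cr = π²EI / L_e² = π² × 203×10⁹ × 1.442×10^-5 / 4.830² = 1.238×10^6 N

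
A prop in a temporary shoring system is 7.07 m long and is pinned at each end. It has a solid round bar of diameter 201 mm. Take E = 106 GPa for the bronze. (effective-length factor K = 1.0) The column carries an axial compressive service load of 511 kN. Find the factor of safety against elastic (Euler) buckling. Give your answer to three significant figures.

I = πd⁴/64 = π×201⁴/64 = 8.012×10^7 mm⁴
I = 8.012×10^7 mm⁴ = 8.012×10^-5 m⁴
Effective length L_e = K·L = 1 × 7.07 = 7.070 m
P_cr = π²EI / L_e² = π² × 106×10⁹ × 8.012×10^-5 / 7.070² = 1.677×10^6 N
Factor of safety n = P_cr / P = 1677.0 / 511 = 3.28

n ≈ 3.28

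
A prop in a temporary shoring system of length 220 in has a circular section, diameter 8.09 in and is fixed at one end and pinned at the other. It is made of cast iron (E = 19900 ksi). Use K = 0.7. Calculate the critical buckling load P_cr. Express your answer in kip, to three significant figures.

P_cr ≈ 1740 kip

I = πd⁴/64 = π×8.09⁴/64 = 210.3 in⁴
Effective length L_e = K·L = 0.7 × 220 = 154.0 in
P_cr = π²EI / L_e² = π² × 19900×10³ × 210.3 / 154.0² = 1.741×10^6 lb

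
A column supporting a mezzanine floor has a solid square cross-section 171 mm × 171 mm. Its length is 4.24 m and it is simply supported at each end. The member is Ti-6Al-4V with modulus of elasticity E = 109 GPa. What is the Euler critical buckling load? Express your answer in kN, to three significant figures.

P_cr ≈ 4260 kN

I = a⁴/12 = 171⁴/12 = 7.125×10^7 mm⁴
I = 7.125×10^7 mm⁴ = 7.125×10^-5 m⁴
Effective length L_e = K·L = 1 × 4.24 = 4.240 m
P_cr = π²EI / L_e² = π² × 109×10⁹ × 7.125×10^-5 / 4.240² = 4.264×10^6 N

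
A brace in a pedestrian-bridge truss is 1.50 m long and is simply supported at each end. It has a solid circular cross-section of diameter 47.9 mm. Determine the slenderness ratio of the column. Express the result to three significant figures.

For a solid circle r = d/4 = 47.9/4 = 11.98 mm
L_e = K·L = 1 × 1.50 m = 1.500 m = 1500.0 mm
λ = L_e / r_min = 1500.0 / 11.98 = 125

λ ≈ 125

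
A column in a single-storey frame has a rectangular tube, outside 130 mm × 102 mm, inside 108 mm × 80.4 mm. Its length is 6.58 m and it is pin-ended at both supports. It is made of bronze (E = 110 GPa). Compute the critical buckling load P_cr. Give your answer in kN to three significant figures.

P_cr ≈ 171 kN

Weak-axis I_min = (h_o·b_o³ − h_i·b_i³)/12 with b_o = 102, b_i = 80.40 mm (shorter outer/inner sides).
I_min = (130×102³ − 108.0×80.40³)/12 = 6.819×10^6 mm⁴
I = 6.819×10^6 mm⁴ = 6.819×10^-6 m⁴
Effective length L_e = K·L = 1 × 6.58 = 6.580 m
P_cr = π²EI / L_e² = π² × 110×10⁹ × 6.819×10^-6 / 6.580² = 1.710×10^5 N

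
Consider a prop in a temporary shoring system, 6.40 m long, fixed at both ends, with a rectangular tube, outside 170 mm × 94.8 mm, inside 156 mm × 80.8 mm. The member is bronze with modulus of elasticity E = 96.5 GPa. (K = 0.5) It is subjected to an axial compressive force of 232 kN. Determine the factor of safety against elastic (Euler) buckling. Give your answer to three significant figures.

n ≈ 2.09

Weak-axis I_min = (h_o·b_o³ − h_i·b_i³)/12 with b_o = 94.8, b_i = 80.80 mm (shorter outer/inner sides).
I_min = (170×94.8³ − 156.0×80.80³)/12 = 5.212×10^6 mm⁴
I = 5.212×10^6 mm⁴ = 5.212×10^-6 m⁴
Effective length L_e = K·L = 0.5 × 6.40 = 3.200 m
P_cr = π²EI / L_e² = π² × 96.5×10⁹ × 5.212×10^-6 / 3.200² = 4.848×10^5 N
Factor of safety n = P_cr / P = 484.76 / 232 = 2.09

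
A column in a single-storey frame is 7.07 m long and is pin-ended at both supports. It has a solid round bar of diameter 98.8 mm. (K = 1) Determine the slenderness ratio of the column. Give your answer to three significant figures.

λ ≈ 286

For a solid circle r = d/4 = 98.8/4 = 24.70 mm
L_e = K·L = 1 × 7.07 m = 7.070 m = 7070.0 mm
λ = L_e / r_min = 7070.0 / 24.70 = 286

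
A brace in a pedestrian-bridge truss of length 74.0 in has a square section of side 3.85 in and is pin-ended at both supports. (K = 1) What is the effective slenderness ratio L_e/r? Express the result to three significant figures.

λ ≈ 66.6

For a square r = a/√12 = 3.85/√12 = 1.111 in
L_e = K·L = 1 × 74.0 = 74.00 in
λ = L_e / r_min = 74.000 / 1.111 = 66.6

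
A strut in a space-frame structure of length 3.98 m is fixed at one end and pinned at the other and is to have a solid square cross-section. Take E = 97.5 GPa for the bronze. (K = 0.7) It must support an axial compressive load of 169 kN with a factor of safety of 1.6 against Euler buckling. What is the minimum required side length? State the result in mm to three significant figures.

Required P_cr = n·P = 1.6 × 169 = 270.4 kN
L_e = K·L = 0.7 × 3.98 = 2.786 m
Required I = P_cr·L_e²/(π²E) = 2.704×10^5 × 2.786² / (π² × 9.75×10^10) = 2.181×10^-6 m⁴
I_req = 2.181×10^6 mm⁴
Solid square: I = a⁴/12  ⇒  a = (12I)^(1/4) = (12×2.181×10^6)^(1/4) = 71.5 mm

a ≈ 71.5 mm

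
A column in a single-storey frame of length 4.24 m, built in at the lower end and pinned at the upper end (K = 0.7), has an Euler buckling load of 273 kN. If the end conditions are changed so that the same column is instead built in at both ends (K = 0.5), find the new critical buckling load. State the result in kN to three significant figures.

P_cr ≈ 535 kN

P_cr ∝ 1/K², so P_cr,new = P_cr,old × (K_old/K_new)² = 273 × (0.7/0.5)²
= 273 × 1.960 = 535 kN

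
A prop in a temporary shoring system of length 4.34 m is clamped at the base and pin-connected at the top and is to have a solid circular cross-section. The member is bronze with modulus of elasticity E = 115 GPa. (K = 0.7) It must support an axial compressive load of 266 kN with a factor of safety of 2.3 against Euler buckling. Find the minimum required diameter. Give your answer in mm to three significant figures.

d ≈ 100 mm

Required P_cr = n·P = 2.3 × 266 = 611.8 kN
L_e = K·L = 0.7 × 4.34 = 3.038 m
Required I = P_cr·L_e²/(π²E) = 6.118×10^5 × 3.038² / (π² × 1.15×10^11) = 4.975×10^-6 m⁴
I_req = 4.975×10^6 mm⁴
Solid circle: I = πd⁴/64  ⇒  d = (64I/π)^(1/4) = (64×4.975×10^6/π)^(1/4) = 100 mm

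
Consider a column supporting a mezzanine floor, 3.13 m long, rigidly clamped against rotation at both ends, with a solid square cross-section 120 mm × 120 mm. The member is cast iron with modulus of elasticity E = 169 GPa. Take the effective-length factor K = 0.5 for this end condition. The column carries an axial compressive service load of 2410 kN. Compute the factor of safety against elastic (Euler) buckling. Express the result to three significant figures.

I = a⁴/12 = 120⁴/12 = 1.728×10^7 mm⁴
I = 1.728×10^7 mm⁴ = 1.728×10^-5 m⁴
Effective length L_e = K·L = 0.5 × 3.13 = 1.565 m
P_cr = π²EI / L_e² = π² × 169×10⁹ × 1.728×10^-5 / 1.565² = 1.177×10^7 N
Factor of safety n = P_cr / P = 11768 / 2410 = 4.88

n ≈ 4.88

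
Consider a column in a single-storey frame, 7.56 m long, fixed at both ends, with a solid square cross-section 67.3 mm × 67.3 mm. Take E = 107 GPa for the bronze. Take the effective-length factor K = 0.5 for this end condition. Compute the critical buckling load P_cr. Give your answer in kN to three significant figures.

I = a⁴/12 = 67.3⁴/12 = 1.710×10^6 mm⁴
I = 1.710×10^6 mm⁴ = 1.710×10^-6 m⁴
Effective length L_e = K·L = 0.5 × 7.56 = 3.780 m
P_cr = π²EI / L_e² = π² × 107×10⁹ × 1.710×10^-6 / 3.780² = 1.264×10^5 N

P_cr ≈ 126 kN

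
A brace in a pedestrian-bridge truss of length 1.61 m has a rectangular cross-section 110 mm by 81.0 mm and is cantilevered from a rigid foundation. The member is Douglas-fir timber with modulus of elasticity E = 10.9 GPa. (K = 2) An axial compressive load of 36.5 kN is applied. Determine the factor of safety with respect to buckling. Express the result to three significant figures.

Buckling occurs about the weak axis: I_min = h·b³/12 with b = 81.0 mm (the shorter side).
I_min = 110×81.0³/12 = 4.872×10^6 mm⁴
I = 4.872×10^6 mm⁴ = 4.872×10^-6 m⁴
Effective length L_e = K·L = 2 × 1.61 = 3.220 m
P_cr = π²EI / L_e² = π² × 10.9×10⁹ × 4.872×10^-6 / 3.220² = 5.055×10^4 N
Factor of safety n = P_cr / P = 50.545 / 36.5 = 1.38

n ≈ 1.38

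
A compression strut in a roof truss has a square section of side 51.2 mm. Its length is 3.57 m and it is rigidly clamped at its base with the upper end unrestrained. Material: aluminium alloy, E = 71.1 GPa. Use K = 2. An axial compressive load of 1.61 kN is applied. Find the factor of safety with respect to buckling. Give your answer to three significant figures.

I = a⁴/12 = 51.2⁴/12 = 5.727×10^5 mm⁴
I = 5.727×10^5 mm⁴ = 5.727×10^-7 m⁴
Effective length L_e = K·L = 2 × 3.57 = 7.140 m
P_cr = π²EI / L_e² = π² × 71.1×10⁹ × 5.727×10^-7 / 7.140² = 7.883×10^3 N
Factor of safety n = P_cr / P = 7.8826 / 1.61 = 4.90

n ≈ 4.90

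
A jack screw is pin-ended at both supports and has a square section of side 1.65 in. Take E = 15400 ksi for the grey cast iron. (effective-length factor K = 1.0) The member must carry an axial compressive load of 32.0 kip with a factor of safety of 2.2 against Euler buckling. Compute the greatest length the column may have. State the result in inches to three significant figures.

I = a⁴/12 = 1.65⁴/12 = 0.6177 in⁴
Required critical load P_cr = n·P = 2.2 × 32.0 = 70.40 kip = 7.040×10^4 lb
From P_cr = π²EI/(K·L)²:  L = (1/K)·√(π²EI/P_cr) = (1/1)·√(π²×1.54×10^7×0.6177/7.040×10^4)
L = 36.5 in

L_max ≈ 36.5 in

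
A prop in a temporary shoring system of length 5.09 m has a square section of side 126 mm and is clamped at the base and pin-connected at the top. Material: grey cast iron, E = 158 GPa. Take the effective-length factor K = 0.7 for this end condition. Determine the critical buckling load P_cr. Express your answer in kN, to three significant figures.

P_cr ≈ 2580 kN

I = a⁴/12 = 126⁴/12 = 2.100×10^7 mm⁴
I = 2.100×10^7 mm⁴ = 2.100×10^-5 m⁴
Effective length L_e = K·L = 0.7 × 5.09 = 3.563 m
P_cr = π²EI / L_e² = π² × 158×10⁹ × 2.100×10^-5 / 3.563² = 2.580×10^6 N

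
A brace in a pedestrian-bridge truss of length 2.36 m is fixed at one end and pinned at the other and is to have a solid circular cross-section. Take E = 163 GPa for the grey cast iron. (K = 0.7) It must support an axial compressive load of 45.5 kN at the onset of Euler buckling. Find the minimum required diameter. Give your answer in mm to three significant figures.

L_e = K·L = 0.7 × 2.36 = 1.652 m
Required I = P_cr·L_e²/(π²E) = 4.550×10^4 × 1.652² / (π² × 1.63×10^11) = 7.719×10^-8 m⁴
I_req = 7.719×10^4 mm⁴
Solid circle: I = πd⁴/64  ⇒  d = (64I/π)^(1/4) = (64×7.719×10^4/π)^(1/4) = 35.4 mm

d ≈ 35.4 mm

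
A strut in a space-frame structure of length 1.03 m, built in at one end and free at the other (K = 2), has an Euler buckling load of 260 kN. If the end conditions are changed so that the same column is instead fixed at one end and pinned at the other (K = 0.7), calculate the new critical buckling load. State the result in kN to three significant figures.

P_cr ∝ 1/K², so P_cr,new = P_cr,old × (K_old/K_new)² = 260 × (2/0.7)²
= 260 × 8.163 = 2120 kN

P_cr ≈ 2120 kN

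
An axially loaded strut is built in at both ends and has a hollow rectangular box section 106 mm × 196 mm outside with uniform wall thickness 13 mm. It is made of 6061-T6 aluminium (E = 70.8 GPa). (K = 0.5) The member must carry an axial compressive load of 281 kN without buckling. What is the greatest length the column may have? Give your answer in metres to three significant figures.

Inner dimensions: h_i = 196 − 2×13 = 170.0 mm, b_i = 106 − 2×13 = 80.00 mm
Weak-axis I_min = (h_o·b_o³ − h_i·b_i³)/12 with b_o = 106, b_i = 80.00 mm (shorter outer/inner sides).
I_min = (196×106³ − 170.0×80.00³)/12 = 1.220×10^7 mm⁴
I = 1.220×10^-5 m⁴
At the buckling limit P_cr = P = 2.810×10^5 N
From P_cr = π²EI/(K·L)²:  L = (1/K)·√(π²EI/P_cr) = (1/0.5)·√(π²×7.08×10^10×1.220×10^-5/2.810×10^5)
L = 11.0 m

L_max ≈ 11.0 m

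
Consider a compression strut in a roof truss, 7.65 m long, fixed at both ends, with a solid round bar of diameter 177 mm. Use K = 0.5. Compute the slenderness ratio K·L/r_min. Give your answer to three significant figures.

λ ≈ 86.4

For a solid circle r = d/4 = 177/4 = 44.25 mm
L_e = K·L = 0.5 × 7.65 m = 3.825 m = 3825.0 mm
λ = L_e / r_min = 3825.0 / 44.25 = 86.4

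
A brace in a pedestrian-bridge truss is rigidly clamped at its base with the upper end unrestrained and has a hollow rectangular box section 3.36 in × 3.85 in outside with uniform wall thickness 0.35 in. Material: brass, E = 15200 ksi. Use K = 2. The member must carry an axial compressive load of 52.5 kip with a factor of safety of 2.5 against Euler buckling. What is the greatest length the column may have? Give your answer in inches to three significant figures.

L_max ≈ 45.5 in

Inner dimensions: h_i = 3.85 − 2×0.35 = 3.150 in, b_i = 3.36 − 2×0.35 = 2.660 in
Weak-axis I_min = (h_o·b_o³ − h_i·b_i³)/12 with b_o = 3.36, b_i = 2.660 in (shorter outer/inner sides).
I_min = (3.85×3.36³ − 3.150×2.660³)/12 = 7.230 in⁴
Required critical load P_cr = n·P = 2.5 × 52.5 = 131.2 kip = 1.312×10^5 lb
From P_cr = π²EI/(K·L)²:  L = (1/K)·√(π²EI/P_cr) = (1/2)·√(π²×1.52×10^7×7.230/1.312×10^5)
L = 45.5 in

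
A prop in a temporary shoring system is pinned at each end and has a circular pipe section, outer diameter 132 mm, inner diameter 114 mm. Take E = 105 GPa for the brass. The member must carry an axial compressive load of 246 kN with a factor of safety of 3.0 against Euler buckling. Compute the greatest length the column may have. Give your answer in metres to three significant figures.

d_o = 132 mm, d_i = 114 mm
I = π(d_o⁴ − d_i⁴)/64 = π(132⁴ − 114.0⁴)/64 = 6.612×10^6 mm⁴
I = 6.612×10^-6 m⁴
Required critical load P_cr = n·P = 3.0 × 246 = 738.0 kN = 7.380×10^5 N
From P_cr = π²EI/(K·L)²:  L = (1/K)·√(π²EI/P_cr) = (1/1)·√(π²×1.05×10^11×6.612×10^-6/7.380×10^5)
L = 3.05 m

L_max ≈ 3.05 m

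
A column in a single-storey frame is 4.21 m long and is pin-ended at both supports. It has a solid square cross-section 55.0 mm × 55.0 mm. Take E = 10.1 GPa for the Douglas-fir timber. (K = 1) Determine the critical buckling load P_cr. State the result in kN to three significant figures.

I = a⁴/12 = 55.0⁴/12 = 7.626×10^5 mm⁴
I = 7.626×10^5 mm⁴ = 7.626×10^-7 m⁴
Effective length L_e = K·L = 1 × 4.21 = 4.210 m
P_cr = π²EI / L_e² = π² × 10.1×10⁹ × 7.626×10^-7 / 4.210² = 4.289×10^3 N

P_cr ≈ 4.29 kN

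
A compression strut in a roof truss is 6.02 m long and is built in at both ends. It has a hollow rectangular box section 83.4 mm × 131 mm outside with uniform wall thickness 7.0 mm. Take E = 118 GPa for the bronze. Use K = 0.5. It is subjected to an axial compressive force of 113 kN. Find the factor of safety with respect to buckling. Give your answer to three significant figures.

n ≈ 3.50

Inner dimensions: h_i = 131 − 2×7.0 = 117.0 mm, b_i = 83.4 − 2×7.0 = 69.40 mm
Weak-axis I_min = (h_o·b_o³ − h_i·b_i³)/12 with b_o = 83.4, b_i = 69.40 mm (shorter outer/inner sides).
I_min = (131×83.4³ − 117.0×69.40³)/12 = 3.074×10^6 mm⁴
I = 3.074×10^6 mm⁴ = 3.074×10^-6 m⁴
Effective length L_e = K·L = 0.5 × 6.02 = 3.010 m
P_cr = π²EI / L_e² = π² × 118×10⁹ × 3.074×10^-6 / 3.010² = 3.951×10^5 N
Factor of safety n = P_cr / P = 395.10 / 113 = 3.50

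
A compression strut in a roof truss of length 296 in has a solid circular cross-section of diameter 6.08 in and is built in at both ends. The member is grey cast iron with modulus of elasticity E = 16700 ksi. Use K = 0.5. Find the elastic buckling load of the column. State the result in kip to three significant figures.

P_cr ≈ 505 kip

I = πd⁴/64 = π×6.08⁴/64 = 67.08 in⁴
Effective length L_e = K·L = 0.5 × 296 = 148.0 in
P_cr = π²EI / L_e² = π² × 16700×10³ × 67.08 / 148.0² = 5.048×10^5 lb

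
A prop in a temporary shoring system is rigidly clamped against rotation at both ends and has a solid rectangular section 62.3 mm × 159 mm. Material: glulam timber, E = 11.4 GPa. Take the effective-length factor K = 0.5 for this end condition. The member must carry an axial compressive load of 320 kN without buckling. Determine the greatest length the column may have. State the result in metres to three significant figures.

Buckling occurs about the weak axis: I_min = h·b³/12 with b = 62.3 mm (the shorter side).
I_min = 159×62.3³/12 = 3.204×10^6 mm⁴
I = 3.204×10^-6 m⁴
At the buckling limit P_cr = P = 3.200×10^5 N
From P_cr = π²EI/(K·L)²:  L = (1/K)·√(π²EI/P_cr) = (1/0.5)·√(π²×1.14×10^10×3.204×10^-6/3.200×10^5)
L = 2.12 m

L_max ≈ 2.12 m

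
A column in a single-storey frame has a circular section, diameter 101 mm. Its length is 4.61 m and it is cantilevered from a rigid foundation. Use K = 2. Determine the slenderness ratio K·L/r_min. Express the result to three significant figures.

λ ≈ 365

I = πd⁴/64 = π×101⁴/64 = 5.108×10^6 mm⁴
A = 8.012×10^3 mm²;  r_min = √(I/A) = √(5.108×10^6/8.012×10^3) = 25.25 mm
L_e = K·L = 2 × 4.61 m = 9.220 m = 9220.0 mm
λ = L_e / r_min = 9220.0 / 25.25 = 365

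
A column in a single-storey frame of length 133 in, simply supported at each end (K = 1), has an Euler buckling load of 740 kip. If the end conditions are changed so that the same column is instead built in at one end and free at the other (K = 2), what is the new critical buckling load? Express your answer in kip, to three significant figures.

P_cr ≈ 185 kip

P_cr ∝ 1/K², so P_cr,new = P_cr,old × (K_old/K_new)² = 740 × (1/2)²
= 740 × 0.2500 = 185 kip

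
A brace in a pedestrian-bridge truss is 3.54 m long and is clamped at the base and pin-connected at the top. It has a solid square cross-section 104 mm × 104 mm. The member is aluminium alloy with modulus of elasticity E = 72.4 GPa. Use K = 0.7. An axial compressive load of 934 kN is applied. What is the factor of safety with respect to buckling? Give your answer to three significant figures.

n ≈ 1.21

I = a⁴/12 = 104⁴/12 = 9.749×10^6 mm⁴
I = 9.749×10^6 mm⁴ = 9.749×10^-6 m⁴
Effective length L_e = K·L = 0.7 × 3.54 = 2.478 m
P_cr = π²EI / L_e² = π² × 72.4×10⁹ × 9.749×10^-6 / 2.478² = 1.134×10^6 N
Factor of safety n = P_cr / P = 1134.5 / 934 = 1.21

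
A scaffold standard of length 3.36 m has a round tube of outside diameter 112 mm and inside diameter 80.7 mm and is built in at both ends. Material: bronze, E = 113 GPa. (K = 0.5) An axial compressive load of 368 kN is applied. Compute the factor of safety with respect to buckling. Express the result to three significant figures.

d_o = 112 mm, d_i = 80.7 mm
I = π(d_o⁴ − d_i⁴)/64 = π(112⁴ − 80.70⁴)/64 = 5.642×10^6 mm⁴
I = 5.642×10^6 mm⁴ = 5.642×10^-6 m⁴
Effective length L_e = K·L = 0.5 × 3.36 = 1.680 m
P_cr = π²EI / L_e² = π² × 113×10⁹ × 5.642×10^-6 / 1.680² = 2.229×10^6 N
Factor of safety n = P_cr / P = 2229.5 / 368 = 6.06

n ≈ 6.06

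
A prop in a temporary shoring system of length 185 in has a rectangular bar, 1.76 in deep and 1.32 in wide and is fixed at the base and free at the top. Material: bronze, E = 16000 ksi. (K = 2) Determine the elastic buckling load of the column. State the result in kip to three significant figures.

Buckling occurs about the weak axis: I_min = h·b³/12 with b = 1.32 in (the shorter side).
I_min = 1.76×1.32³/12 = 0.3373 in⁴
Effective length L_e = K·L = 2 × 185 = 370.0 in
P_cr = π²EI / L_e² = π² × 16000×10³ × 0.3373 / 370.0² = 389.1 lb

P_cr ≈ 0.389 kip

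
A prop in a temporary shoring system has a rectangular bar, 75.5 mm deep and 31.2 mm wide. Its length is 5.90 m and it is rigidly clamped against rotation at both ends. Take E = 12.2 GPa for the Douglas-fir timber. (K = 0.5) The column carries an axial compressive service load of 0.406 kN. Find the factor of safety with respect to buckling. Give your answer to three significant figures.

n ≈ 6.51

Buckling occurs about the weak axis: I_min = h·b³/12 with b = 31.2 mm (the shorter side).
I_min = 75.5×31.2³/12 = 1.911×10^5 mm⁴
I = 1.911×10^5 mm⁴ = 1.911×10^-7 m⁴
Effective length L_e = K·L = 0.5 × 5.90 = 2.950 m
P_cr = π²EI / L_e² = π² × 12.2×10⁹ × 1.911×10^-7 / 2.950² = 2.644×10^3 N
Factor of safety n = P_cr / P = 2.6439 / 0.406 = 6.51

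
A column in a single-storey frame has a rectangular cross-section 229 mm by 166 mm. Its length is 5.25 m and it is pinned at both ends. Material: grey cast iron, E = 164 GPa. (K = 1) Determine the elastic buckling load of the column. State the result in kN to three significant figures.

Buckling occurs about the weak axis: I_min = h·b³/12 with b = 166 mm (the shorter side).
I_min = 229×166³/12 = 8.729×10^7 mm⁴
I = 8.729×10^7 mm⁴ = 8.729×10^-5 m⁴
Effective length L_e = K·L = 1 × 5.25 = 5.250 m
P_cr = π²EI / L_e² = π² × 164×10⁹ × 8.729×10^-5 / 5.250² = 5.126×10^6 N

P_cr ≈ 5130 kN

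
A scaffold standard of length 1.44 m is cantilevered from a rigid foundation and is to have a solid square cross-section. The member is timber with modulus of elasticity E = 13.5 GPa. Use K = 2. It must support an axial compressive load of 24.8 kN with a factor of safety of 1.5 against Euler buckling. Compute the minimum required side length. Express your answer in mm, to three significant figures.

a ≈ 72.6 mm

Required P_cr = n·P = 1.5 × 24.8 = 37.20 kN
L_e = K·L = 2 × 1.44 = 2.880 m
Required I = P_cr·L_e²/(π²E) = 3.720×10^4 × 2.880² / (π² × 1.35×10^10) = 2.316×10^-6 m⁴
I_req = 2.316×10^6 mm⁴
Solid square: I = a⁴/12  ⇒  a = (12I)^(1/4) = (12×2.316×10^6)^(1/4) = 72.6 mm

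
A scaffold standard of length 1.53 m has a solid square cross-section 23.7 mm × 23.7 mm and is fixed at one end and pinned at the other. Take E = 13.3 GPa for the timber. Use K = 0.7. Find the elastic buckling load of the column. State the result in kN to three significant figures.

I = a⁴/12 = 23.7⁴/12 = 2.629×10^4 mm⁴
I = 2.629×10^4 mm⁴ = 2.629×10^-8 m⁴
Effective length L_e = K·L = 0.7 × 1.53 = 1.071 m
P_cr = π²EI / L_e² = π² × 13.3×10⁹ × 2.629×10^-8 / 1.071² = 3.009×10^3 N

P_cr ≈ 3.01 kN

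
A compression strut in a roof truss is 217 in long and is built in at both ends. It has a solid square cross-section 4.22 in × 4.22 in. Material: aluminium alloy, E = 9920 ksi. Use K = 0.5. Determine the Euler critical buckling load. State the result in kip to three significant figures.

P_cr ≈ 220 kip

I = a⁴/12 = 4.22⁴/12 = 26.43 in⁴
Effective length L_e = K·L = 0.5 × 217 = 108.5 in
P_cr = π²EI / L_e² = π² × 9920×10³ × 26.43 / 108.5² = 2.198×10^5 lb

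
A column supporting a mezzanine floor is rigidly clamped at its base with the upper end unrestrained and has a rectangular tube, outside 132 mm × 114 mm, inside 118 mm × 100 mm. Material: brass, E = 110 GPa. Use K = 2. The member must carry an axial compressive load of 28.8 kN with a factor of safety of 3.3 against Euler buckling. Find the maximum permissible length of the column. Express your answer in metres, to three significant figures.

Weak-axis I_min = (h_o·b_o³ − h_i·b_i³)/12 with b_o = 114, b_i = 100.0 mm (shorter outer/inner sides).
I_min = (132×114³ − 118.0×100.0³)/12 = 6.464×10^6 mm⁴
I = 6.464×10^-6 m⁴
Required critical load P_cr = n·P = 3.3 × 28.8 = 95.04 kN = 9.504×10^4 N
From P_cr = π²EI/(K·L)²:  L = (1/K)·√(π²EI/P_cr) = (1/2)·√(π²×1.10×10^11×6.464×10^-6/9.504×10^4)
L = 4.30 m

L_max ≈ 4.30 m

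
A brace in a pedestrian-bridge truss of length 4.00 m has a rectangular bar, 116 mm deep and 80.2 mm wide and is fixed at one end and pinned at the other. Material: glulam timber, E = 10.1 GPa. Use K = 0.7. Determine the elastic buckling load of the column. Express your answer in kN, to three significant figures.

P_cr ≈ 63.4 kN

Buckling occurs about the weak axis: I_min = h·b³/12 with b = 80.2 mm (the shorter side).
I_min = 116×80.2³/12 = 4.987×10^6 mm⁴
I = 4.987×10^6 mm⁴ = 4.987×10^-6 m⁴
Effective length L_e = K·L = 0.7 × 4.00 = 2.800 m
P_cr = π²EI / L_e² = π² × 10.1×10⁹ × 4.987×10^-6 / 2.800² = 6.340×10^4 N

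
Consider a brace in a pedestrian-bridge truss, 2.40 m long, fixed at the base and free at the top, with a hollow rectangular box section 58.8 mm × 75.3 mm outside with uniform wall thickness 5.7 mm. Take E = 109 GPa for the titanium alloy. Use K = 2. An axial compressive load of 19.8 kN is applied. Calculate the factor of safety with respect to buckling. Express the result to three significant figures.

n ≈ 1.67

Inner dimensions: h_i = 75.3 − 2×5.7 = 63.90 mm, b_i = 58.8 − 2×5.7 = 47.40 mm
Weak-axis I_min = (h_o·b_o³ − h_i·b_i³)/12 with b_o = 58.8, b_i = 47.40 mm (shorter outer/inner sides).
I_min = (75.3×58.8³ − 63.90×47.40³)/12 = 7.086×10^5 mm⁴
I = 7.086×10^5 mm⁴ = 7.086×10^-7 m⁴
Effective length L_e = K·L = 2 × 2.40 = 4.800 m
P_cr = π²EI / L_e² = π² × 109×10⁹ × 7.086×10^-7 / 4.800² = 3.309×10^4 N
Factor of safety n = P_cr / P = 33.086 / 19.8 = 1.67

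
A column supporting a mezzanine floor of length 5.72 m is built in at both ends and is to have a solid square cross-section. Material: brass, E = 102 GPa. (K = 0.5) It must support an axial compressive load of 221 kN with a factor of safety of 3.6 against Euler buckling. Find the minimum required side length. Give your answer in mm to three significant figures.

Required P_cr = n·P = 3.6 × 221 = 795.6 kN
L_e = K·L = 0.5 × 5.72 = 2.860 m
Required I = P_cr·L_e²/(π²E) = 7.956×10^5 × 2.860² / (π² × 1.02×10^11) = 6.464×10^-6 m⁴
I_req = 6.464×10^6 mm⁴
Solid square: I = a⁴/12  ⇒  a = (12I)^(1/4) = (12×6.464×10^6)^(1/4) = 93.8 mm

a ≈ 93.8 mm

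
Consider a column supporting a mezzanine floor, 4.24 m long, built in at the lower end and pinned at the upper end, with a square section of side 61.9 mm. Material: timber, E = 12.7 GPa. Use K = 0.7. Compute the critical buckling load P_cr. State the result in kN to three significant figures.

I = a⁴/12 = 61.9⁴/12 = 1.223×10^6 mm⁴
I = 1.223×10^6 mm⁴ = 1.223×10^-6 m⁴
Effective length L_e = K·L = 0.7 × 4.24 = 2.968 m
P_cr = π²EI / L_e² = π² × 12.7×10⁹ × 1.223×10^-6 / 2.968² = 1.741×10^4 N

P_cr ≈ 17.4 kN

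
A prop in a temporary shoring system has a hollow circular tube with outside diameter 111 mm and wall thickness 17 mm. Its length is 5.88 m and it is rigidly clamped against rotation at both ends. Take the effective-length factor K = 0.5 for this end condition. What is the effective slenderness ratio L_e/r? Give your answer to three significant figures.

λ ≈ 87.1

Inner diameter d_i = 111 − 2×17 = 77.00 mm
I = π(d_o⁴ − d_i⁴)/64 = π(111⁴ − 77.00⁴)/64 = 5.726×10^6 mm⁴
A = 5.020×10^3 mm²;  r_min = √(I/A) = √(5.726×10^6/5.020×10^3) = 33.77 mm
L_e = K·L = 0.5 × 5.88 m = 2.940 m = 2940.0 mm
λ = L_e / r_min = 2940.0 / 33.77 = 87.1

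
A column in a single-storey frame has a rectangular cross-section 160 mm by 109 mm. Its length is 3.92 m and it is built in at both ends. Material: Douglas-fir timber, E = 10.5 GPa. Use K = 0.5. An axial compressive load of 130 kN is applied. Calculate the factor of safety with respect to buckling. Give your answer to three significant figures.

n ≈ 3.58

Buckling occurs about the weak axis: I_min = h·b³/12 with b = 109 mm (the shorter side).
I_min = 160×109³/12 = 1.727×10^7 mm⁴
I = 1.727×10^7 mm⁴ = 1.727×10^-5 m⁴
Effective length L_e = K·L = 0.5 × 3.92 = 1.960 m
P_cr = π²EI / L_e² = π² × 10.5×10⁹ × 1.727×10^-5 / 1.960² = 4.658×10^5 N
Factor of safety n = P_cr / P = 465.80 / 130 = 3.58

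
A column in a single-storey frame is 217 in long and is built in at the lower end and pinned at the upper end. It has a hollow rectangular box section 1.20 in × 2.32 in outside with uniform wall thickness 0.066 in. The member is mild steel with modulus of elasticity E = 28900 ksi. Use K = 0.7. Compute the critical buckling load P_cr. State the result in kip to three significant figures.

Inner dimensions: h_i = 2.32 − 2×0.066 = 2.188 in, b_i = 1.20 − 2×0.066 = 1.068 in
Weak-axis I_min = (h_o·b_o³ − h_i·b_i³)/12 with b_o = 1.20, b_i = 1.068 in (shorter outer/inner sides).
I_min = (2.32×1.20³ − 2.188×1.068³)/12 = 0.1120 in⁴
Effective length L_e = K·L = 0.7 × 217 = 151.9 in
P_cr = π²EI / L_e² = π² × 28900×10³ × 0.1120 / 151.9² = 1.384×10^3 lb

P_cr ≈ 1.38 kip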